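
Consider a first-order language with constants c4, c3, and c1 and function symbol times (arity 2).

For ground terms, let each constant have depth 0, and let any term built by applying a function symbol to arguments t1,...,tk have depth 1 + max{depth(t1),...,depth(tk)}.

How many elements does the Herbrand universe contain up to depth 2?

147

Write N_k for the number of ground terms of depth ≤ k. A term of depth ≤ k is either a constant or a function symbol applied to arguments of depth ≤ k−1, so N_k = 3 + N_{k-1}^2.
N_0 = 3
N_1 = 3 + 3^2 = 12
N_2 = 3 + 12^2 = 147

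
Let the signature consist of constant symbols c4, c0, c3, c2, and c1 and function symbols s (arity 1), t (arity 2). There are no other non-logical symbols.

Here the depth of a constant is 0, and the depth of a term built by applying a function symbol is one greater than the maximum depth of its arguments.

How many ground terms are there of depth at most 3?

Let N_k count ground terms of depth at most k. Each non-constant term of depth ≤ k is some function symbol applied to depth-≤(k−1) arguments, giving N_k = 5 + N_{k-1} + N_{k-1}^2.
N_0 = 5
N_1 = 5 + 5 + 5^2 = 35
N_2 = 5 + 35 + 35^2 = 1265
N_3 = 5 + 1265 + 1265^2 = 1601495

1601495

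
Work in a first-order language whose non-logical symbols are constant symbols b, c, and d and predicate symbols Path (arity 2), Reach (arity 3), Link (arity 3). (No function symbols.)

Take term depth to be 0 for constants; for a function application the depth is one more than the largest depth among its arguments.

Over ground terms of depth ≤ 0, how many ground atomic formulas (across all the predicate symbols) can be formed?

First count ground terms of depth ≤ 0.
With no function symbols every ground term is a constant, so there are exactly 3 ground terms at every depth bound.
N_0 = 3
So |H| = 3.
For each predicate symbol, the number of ground atoms is |H| raised to its arity; summing:
  Path: 3^2 = 9;  Reach: 3^3 = 27;  Link: 3^3 = 27
Total ground atoms: 9 + 27 + 27 = 63.

63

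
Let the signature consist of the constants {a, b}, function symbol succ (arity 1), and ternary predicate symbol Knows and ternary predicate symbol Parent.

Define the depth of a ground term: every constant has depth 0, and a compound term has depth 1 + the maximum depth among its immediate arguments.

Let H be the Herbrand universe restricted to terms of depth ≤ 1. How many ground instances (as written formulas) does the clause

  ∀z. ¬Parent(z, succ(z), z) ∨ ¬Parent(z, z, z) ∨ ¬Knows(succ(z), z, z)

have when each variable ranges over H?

4

Ground terms of depth ≤ 1:
  If N_k denotes the number of depth-≤k ground terms, the 2 constants give N_0 = 2, and each function symbol of arity r contributes N_{k-1}^r new terms at level k: N_k = 2 + N_{k-1}.
  N_0 = 2
  N_1 = 2 + 2 = 4
  Explicitly: a, b, succ(a), succ(b).
So there are 4 ground terms available for substitution.
The variable z ranges independently over the available ground terms, and distinct assignments produce distinct instances.
Number of ground instances = 4.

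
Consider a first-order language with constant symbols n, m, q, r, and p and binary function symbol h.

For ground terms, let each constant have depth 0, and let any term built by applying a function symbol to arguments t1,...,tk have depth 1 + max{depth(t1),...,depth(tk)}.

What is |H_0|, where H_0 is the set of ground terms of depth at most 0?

Let N_k count ground terms of depth at most k. Each non-constant term of depth ≤ k is some function symbol applied to depth-≤(k−1) arguments, giving N_k = 5 + N_{k-1}^2.
N_0 = 5
Explicitly: n, m, q, r, p.

5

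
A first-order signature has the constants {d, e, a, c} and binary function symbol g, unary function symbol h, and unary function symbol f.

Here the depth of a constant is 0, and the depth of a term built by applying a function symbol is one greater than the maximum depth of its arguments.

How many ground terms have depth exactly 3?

713184

Let N_k count ground terms of depth at most k. Each non-constant term of depth ≤ k is some function symbol applied to depth-≤(k−1) arguments, giving N_k = 4 + N_{k-1}^2 + N_{k-1} + N_{k-1}.
N_0 = 4
N_1 = 4 + 4^2 + 4 + 4 = 28
N_2 = 4 + 28^2 + 28 + 28 = 844
N_3 = 4 + 844^2 + 844 + 844 = 714028
Terms of depth exactly 3: N_3 − N_2 = 714028 − 844 = 713184.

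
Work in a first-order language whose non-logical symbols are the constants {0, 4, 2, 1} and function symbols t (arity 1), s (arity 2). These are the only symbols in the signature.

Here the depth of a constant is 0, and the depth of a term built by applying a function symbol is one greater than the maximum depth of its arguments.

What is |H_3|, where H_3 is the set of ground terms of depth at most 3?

Write N_k for the number of ground terms of depth ≤ k. A term of depth ≤ k is either a constant or a function symbol applied to arguments of depth ≤ k−1, so N_k = 4 + N_{k-1} + N_{k-1}^2.
N_0 = 4
N_1 = 4 + 4 + 4^2 = 24
N_2 = 4 + 24 + 24^2 = 604
N_3 = 4 + 604 + 604^2 = 365424

365424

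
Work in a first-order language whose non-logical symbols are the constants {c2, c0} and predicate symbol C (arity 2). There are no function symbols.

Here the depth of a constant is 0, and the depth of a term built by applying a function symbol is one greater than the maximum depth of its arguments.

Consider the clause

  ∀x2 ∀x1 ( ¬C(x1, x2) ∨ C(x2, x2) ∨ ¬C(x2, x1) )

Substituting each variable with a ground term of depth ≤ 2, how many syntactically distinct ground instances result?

4

Ground terms of depth ≤ 2:
  With no function symbols every ground term is a constant, so there are exactly 2 ground terms at every depth bound.
  N_0 = 2
  N_1 = 2
  N_2 = 2
  Explicitly: c2, c0.
So there are 2 ground terms available for substitution.
The clause has 2 distinct variables (x2, x1), each appearing in the body. In the free term algebra distinct substitutions yield syntactically distinct ground instances.
Number of ground instances = 2^2 = 4.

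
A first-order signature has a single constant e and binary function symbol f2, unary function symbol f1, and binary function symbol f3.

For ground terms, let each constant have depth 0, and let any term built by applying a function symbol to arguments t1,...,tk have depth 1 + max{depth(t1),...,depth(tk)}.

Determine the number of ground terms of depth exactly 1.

Count level by level. With function symbols f2/2, f1/1, f3/2, the terms of depth ≤ k are the 1 constant together with each function applied to depth-≤(k−1) tuples, so N_k = 1 + N_{k-1}^2 + N_{k-1} + N_{k-1}^2.
N_0 = 1
N_1 = 1 + 1^2 + 1 + 1^2 = 4
Terms of depth exactly 1: N_1 − N_0 = 4 − 1 = 3.

3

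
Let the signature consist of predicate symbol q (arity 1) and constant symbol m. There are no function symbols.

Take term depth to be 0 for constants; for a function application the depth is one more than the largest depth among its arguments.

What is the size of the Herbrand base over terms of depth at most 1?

First count ground terms of depth ≤ 1.
With no function symbols every ground term is a constant, so there is exactly 1 ground term at every depth bound.
N_0 = 1
N_1 = 1
Explicitly: m.
So |H| = 1.
A ground atom is a predicate applied to a tuple of terms from H, so the count is the sum over predicates of |H|^arity:
  q: 1
Total ground atoms: 1.

1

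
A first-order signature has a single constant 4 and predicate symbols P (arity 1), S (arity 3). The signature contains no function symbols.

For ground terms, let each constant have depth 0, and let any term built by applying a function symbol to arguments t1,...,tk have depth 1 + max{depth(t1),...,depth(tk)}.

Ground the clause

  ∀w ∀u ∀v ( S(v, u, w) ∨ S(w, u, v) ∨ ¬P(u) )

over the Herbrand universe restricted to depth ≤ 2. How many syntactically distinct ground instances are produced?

1

Ground terms of depth ≤ 2:
  With no function symbols every ground term is a constant, so there is exactly 1 ground term at every depth bound.
  N_0 = 1
  N_1 = 1
  N_2 = 1
So there is exactly 1 ground term available for substitution.
The clause has 3 distinct variables (w, u, v), each appearing in the body. In the free term algebra distinct substitutions yield syntactically distinct ground instances.
Number of ground instances = 1^3 = 1.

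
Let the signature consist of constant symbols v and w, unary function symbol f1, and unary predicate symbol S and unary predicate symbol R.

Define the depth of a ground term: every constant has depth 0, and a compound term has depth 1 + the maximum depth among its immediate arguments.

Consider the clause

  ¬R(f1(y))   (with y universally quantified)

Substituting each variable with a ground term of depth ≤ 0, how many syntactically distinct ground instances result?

2

Ground terms of depth ≤ 0:
  Let N_k = |{terms of depth ≤ k}|. Then N_0 = 2 and N_k = 2 + N_{k-1} for k ≥ 1 (one summand per function symbol, arity giving the exponent).
  N_0 = 2
  Explicitly: v, w.
So there are 2 ground terms available for substitution.
There is 1 variable to instantiate (y),  occurring in at least one literal, so different choices give different ground instances.
Number of ground instances = 2.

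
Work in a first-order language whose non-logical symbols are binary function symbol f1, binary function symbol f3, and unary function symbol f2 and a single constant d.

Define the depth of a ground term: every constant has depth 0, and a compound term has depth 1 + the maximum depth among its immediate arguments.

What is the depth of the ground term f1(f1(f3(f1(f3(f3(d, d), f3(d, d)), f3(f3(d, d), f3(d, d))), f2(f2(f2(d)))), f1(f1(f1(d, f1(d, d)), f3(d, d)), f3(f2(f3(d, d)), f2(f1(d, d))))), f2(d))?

depth(f3(d, d)) = 1 + max(0, 0) = 1
depth(f3(f3(d, d), f3(d, d))) = 1 + max(1, 1) = 2
depth(f1(f3(f3(d, d), f3(d, d)), f3(f3(d, d), f3(d, d)))) = 1 + max(2, 2) = 3
depth(f2(d)) = 1 + depth(d) = 1 + 0 = 1
depth(f2(f2(d))) = 1 + depth(f2(d)) = 1 + 1 = 2
depth(f2(f2(f2(d)))) = 1 + depth(f2(f2(d))) = 1 + 2 = 3
depth(f3(f1(f3(f3(d, d), f3(d, d)), f3(f3(d, d), f3(d, d))), f2(f2(f2(d))))) = 1 + max(3, 3) = 4
depth(f1(d, d)) = 1 + max(0, 0) = 1
depth(f1(d, f1(d, d))) = 1 + max(0, 1) = 2
depth(f1(f1(d, f1(d, d)), f3(d, d))) = 1 + max(2, 1) = 3
depth(f2(f3(d, d))) = 1 + depth(f3(d, d)) = 1 + 1 = 2
depth(f2(f1(d, d))) = 1 + depth(f1(d, d)) = 1 + 1 = 2
depth(f3(f2(f3(d, d)), f2(f1(d, d)))) = 1 + max(2, 2) = 3
depth(f1(f1(f1(d, f1(d, d)), f3(d, d)), f3(f2(f3(d, d)), f2(f1(d, d))))) = 1 + max(3, 3) = 4
depth(f1(f3(f1(f3(f3(d, d), f3(d, d)), f3(f3(d, d), f3(d, d))), f2(f2(f2(d)))), f1(f1(f1(d, f1(d, d)), f3(d, d)), f3(f2(f3(d, d)), f2(f1(d, d)))))) = 1 + max(4, 4) = 5
depth(f1(f1(f3(f1(f3(f3(d, d), f3(d, d)), f3(f3(d, d), f3(d, d))), f2(f2(f2(d)))), f1(f1(f1(d, f1(d, d)), f3(d, d)), f3(f2(f3(d, d)), f2(f1(d, d))))), f2(d))) = 1 + max(5, 1) = 6

6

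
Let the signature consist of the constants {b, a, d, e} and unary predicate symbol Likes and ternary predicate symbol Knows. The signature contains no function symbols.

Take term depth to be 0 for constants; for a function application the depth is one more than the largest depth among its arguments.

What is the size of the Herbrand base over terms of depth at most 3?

First count ground terms of depth ≤ 3.
With no function symbols every ground term is a constant, so there are exactly 4 ground terms at every depth bound.
N_0 = 4
N_1 = 4
N_2 = 4
N_3 = 4
So |H| = 4.
A ground atom is a predicate applied to a tuple of terms from H, so the count is the sum over predicates of |H|^arity:
  Likes: 4;  Knows: 4^3 = 64
Total ground atoms: 4 + 64 = 68.

68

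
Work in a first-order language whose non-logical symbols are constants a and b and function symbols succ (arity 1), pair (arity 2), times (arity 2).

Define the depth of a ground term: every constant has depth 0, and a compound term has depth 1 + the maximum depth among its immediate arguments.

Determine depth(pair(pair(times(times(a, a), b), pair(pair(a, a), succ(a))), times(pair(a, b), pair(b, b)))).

4

depth(times(a, a)) = 1 + max(0, 0) = 1
depth(times(times(a, a), b)) = 1 + max(1, 0) = 2
depth(pair(a, a)) = 1 + max(0, 0) = 1
depth(succ(a)) = 1 + depth(a) = 1 + 0 = 1
depth(pair(pair(a, a), succ(a))) = 1 + max(1, 1) = 2
depth(pair(times(times(a, a), b), pair(pair(a, a), succ(a)))) = 1 + max(2, 2) = 3
depth(pair(a, b)) = 1 + max(0, 0) = 1
depth(pair(b, b)) = 1 + max(0, 0) = 1
depth(times(pair(a, b), pair(b, b))) = 1 + max(1, 1) = 2
depth(pair(pair(times(times(a, a), b), pair(pair(a, a), succ(a))), times(pair(a, b), pair(b, b)))) = 1 + max(3, 2) = 4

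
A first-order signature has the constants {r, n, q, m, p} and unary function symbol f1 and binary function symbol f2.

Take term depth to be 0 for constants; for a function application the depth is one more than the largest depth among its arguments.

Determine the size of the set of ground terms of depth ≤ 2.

Count level by level. With function symbols f1/1, f2/2, the terms of depth ≤ k are the 5 constants together with each function applied to depth-≤(k−1) tuples, so N_k = 5 + N_{k-1} + N_{k-1}^2.
N_0 = 5
N_1 = 5 + 5 + 5^2 = 35
N_2 = 5 + 35 + 35^2 = 1265

1265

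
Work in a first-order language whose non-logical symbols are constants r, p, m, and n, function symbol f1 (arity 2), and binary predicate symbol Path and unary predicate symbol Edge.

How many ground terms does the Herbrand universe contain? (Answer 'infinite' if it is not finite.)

The signature has at least one function symbol (f1, arity 2) and at least one constant (r).
Iterating f1 gives infinitely many distinct ground terms: r, f1(r, r), f1(f1(r, r), f1(r, r)), ...
So the Herbrand universe is infinite.

infinite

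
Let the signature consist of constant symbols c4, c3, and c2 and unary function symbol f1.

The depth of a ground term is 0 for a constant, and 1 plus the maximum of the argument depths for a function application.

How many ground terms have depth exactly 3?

Count level by level. With function symbols f1/1, the terms of depth ≤ k are the 3 constants together with each function applied to depth-≤(k−1) tuples, so N_k = 3 + N_{k-1}.
N_0 = 3
N_1 = 3 + 3 = 6
N_2 = 3 + 6 = 9
N_3 = 3 + 9 = 12
Terms of depth exactly 3: N_3 − N_2 = 12 − 9 = 3.

3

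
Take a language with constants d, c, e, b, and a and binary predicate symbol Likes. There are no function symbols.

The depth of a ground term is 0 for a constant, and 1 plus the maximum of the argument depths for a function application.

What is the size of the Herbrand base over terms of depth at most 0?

First count ground terms of depth ≤ 0.
With no function symbols every ground term is a constant, so there are exactly 5 ground terms at every depth bound.
N_0 = 5
Explicitly: d, c, e, b, a.
So |H| = 5.
Ground atoms are formed by filling each argument slot of a predicate with a term from H, so an r-ary predicate gives |H|^r atoms:
  Likes: 5^2 = 25
Total ground atoms: 25.

25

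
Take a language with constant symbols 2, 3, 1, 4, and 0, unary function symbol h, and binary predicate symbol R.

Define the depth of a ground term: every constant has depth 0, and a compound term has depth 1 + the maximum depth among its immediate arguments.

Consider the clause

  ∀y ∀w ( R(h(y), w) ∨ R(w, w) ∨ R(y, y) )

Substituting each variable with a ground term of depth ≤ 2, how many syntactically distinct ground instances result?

Ground terms of depth ≤ 2:
  Let N_k = |{terms of depth ≤ k}|. Then N_0 = 5 and N_k = 5 + N_{k-1} for k ≥ 1 (one summand per function symbol, arity giving the exponent).
  N_0 = 5
  N_1 = 5 + 5 = 10
  N_2 = 5 + 10 = 15
So there are 15 ground terms available for substitution.
There are 2 variables to instantiate (y, w), each occurring in at least one literal, so different choices give different ground instances.
Number of ground instances = 15^2 = 225.

225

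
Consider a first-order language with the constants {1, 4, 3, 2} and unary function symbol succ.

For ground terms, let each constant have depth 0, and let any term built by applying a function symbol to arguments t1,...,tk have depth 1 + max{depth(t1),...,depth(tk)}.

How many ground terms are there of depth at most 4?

20

Count level by level. With function symbols succ/1, the terms of depth ≤ k are the 4 constants together with each function applied to depth-≤(k−1) tuples, so N_k = 4 + N_{k-1}.
N_0 = 4
N_1 = 4 + 4 = 8
N_2 = 4 + 8 = 12
N_3 = 4 + 12 = 16
N_4 = 4 + 16 = 20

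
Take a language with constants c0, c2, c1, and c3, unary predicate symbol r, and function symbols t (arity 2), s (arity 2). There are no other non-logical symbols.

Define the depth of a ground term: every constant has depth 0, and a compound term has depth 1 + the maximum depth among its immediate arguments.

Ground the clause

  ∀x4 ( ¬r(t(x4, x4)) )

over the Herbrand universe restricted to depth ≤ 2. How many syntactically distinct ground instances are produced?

2596

Ground terms of depth ≤ 2:
  Let N_k = |{terms of depth ≤ k}|. Then N_0 = 4 and N_k = 4 + N_{k-1}^2 + N_{k-1}^2 for k ≥ 1 (one summand per function symbol, arity giving the exponent).
  N_0 = 4
  N_1 = 4 + 4^2 + 4^2 = 36
  N_2 = 4 + 36^2 + 36^2 = 2596
So there are 2596 ground terms available for substitution.
There is 1 variable to instantiate (x4),  occurring in at least one literal, so different choices give different ground instances.
Number of ground instances = 2596.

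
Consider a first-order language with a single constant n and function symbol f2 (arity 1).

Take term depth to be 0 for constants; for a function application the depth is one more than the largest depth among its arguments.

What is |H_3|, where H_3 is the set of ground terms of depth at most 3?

4

Write N_k for the number of ground terms of depth ≤ k. A term of depth ≤ k is either a constant or a function symbol applied to arguments of depth ≤ k−1, so N_k = 1 + N_{k-1}.
N_0 = 1
N_1 = 1 + 1 = 2
N_2 = 1 + 2 = 3
N_3 = 1 + 3 = 4
Explicitly: n, f2(n), f2(f2(n)), f2(f2(f2(n))).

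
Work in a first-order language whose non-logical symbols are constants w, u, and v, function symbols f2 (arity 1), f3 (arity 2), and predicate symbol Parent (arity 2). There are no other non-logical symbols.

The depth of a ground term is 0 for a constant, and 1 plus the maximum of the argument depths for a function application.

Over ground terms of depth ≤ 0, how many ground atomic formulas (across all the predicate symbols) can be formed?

First count ground terms of depth ≤ 0.
Let N_k count ground terms of depth at most k. Each non-constant term of depth ≤ k is some function symbol applied to depth-≤(k−1) arguments, giving N_k = 3 + N_{k-1} + N_{k-1}^2.
N_0 = 3
Explicitly: w, u, v.
So |H| = 3.
Each predicate of arity r yields |H|^r ground atoms (one per choice of an r-tuple from H):
  Parent: 3^2 = 9
Total ground atoms: 9.

9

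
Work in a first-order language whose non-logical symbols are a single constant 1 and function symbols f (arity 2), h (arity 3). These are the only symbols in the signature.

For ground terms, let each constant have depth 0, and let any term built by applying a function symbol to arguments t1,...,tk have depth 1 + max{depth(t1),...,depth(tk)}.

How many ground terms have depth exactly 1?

2

Let N_k = |{terms of depth ≤ k}|. Then N_0 = 1 and N_k = 1 + N_{k-1}^2 + N_{k-1}^3 for k ≥ 1 (one summand per function symbol, arity giving the exponent).
N_0 = 1
N_1 = 1 + 1^2 + 1^3 = 3
Terms of depth exactly 1: N_1 − N_0 = 3 − 1 = 2.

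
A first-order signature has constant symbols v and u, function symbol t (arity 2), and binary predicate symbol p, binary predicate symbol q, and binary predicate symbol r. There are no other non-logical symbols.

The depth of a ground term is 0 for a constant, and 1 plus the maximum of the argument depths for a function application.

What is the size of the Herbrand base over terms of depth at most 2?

First count ground terms of depth ≤ 2.
Let N_k = |{terms of depth ≤ k}|. Then N_0 = 2 and N_k = 2 + N_{k-1}^2 for k ≥ 1 (one summand per function symbol, arity giving the exponent).
N_0 = 2
N_1 = 2 + 2^2 = 6
N_2 = 2 + 6^2 = 38
So |H| = 38.
A ground atom is a predicate applied to a tuple of terms from H, so the count is the sum over predicates of |H|^arity:
  p: 38^2 = 1444;  q: 38^2 = 1444;  r: 38^2 = 1444
Total ground atoms: 1444 + 1444 + 1444 = 4332.

4332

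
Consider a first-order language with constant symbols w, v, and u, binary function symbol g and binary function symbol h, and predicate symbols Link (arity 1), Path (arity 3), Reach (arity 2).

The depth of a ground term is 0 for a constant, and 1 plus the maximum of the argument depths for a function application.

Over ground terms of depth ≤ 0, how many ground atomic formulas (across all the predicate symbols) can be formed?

39

First count ground terms of depth ≤ 0.
Write N_k for the number of ground terms of depth ≤ k. A term of depth ≤ k is either a constant or a function symbol applied to arguments of depth ≤ k−1, so N_k = 3 + N_{k-1}^2 + N_{k-1}^2.
N_0 = 3
So |H| = 3.
Ground atoms are formed by filling each argument slot of a predicate with a term from H, so an r-ary predicate gives |H|^r atoms:
  Link: 3;  Path: 3^3 = 27;  Reach: 3^2 = 9
Total ground atoms: 3 + 27 + 9 = 39.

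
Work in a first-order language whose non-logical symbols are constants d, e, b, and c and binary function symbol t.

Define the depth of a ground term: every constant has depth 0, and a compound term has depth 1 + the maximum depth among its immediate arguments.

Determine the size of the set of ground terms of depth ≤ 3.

Write N_k for the number of ground terms of depth ≤ k. A term of depth ≤ k is either a constant or a function symbol applied to arguments of depth ≤ k−1, so N_k = 4 + N_{k-1}^2.
N_0 = 4
N_1 = 4 + 4^2 = 20
N_2 = 4 + 20^2 = 404
N_3 = 4 + 404^2 = 163220

163220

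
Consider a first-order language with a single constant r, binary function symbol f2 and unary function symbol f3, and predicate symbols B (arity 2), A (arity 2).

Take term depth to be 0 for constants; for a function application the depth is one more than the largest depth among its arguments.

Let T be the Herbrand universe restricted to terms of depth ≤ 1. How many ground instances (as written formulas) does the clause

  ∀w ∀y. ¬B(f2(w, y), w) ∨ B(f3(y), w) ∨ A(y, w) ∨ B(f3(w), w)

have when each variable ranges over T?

Ground terms of depth ≤ 1:
  Let N_k count ground terms of depth at most k. Each non-constant term of depth ≤ k is some function symbol applied to depth-≤(k−1) arguments, giving N_k = 1 + N_{k-1}^2 + N_{k-1}.
  N_0 = 1
  N_1 = 1 + 1^2 + 1 = 3
  Explicitly: r, f2(r, r), f3(r).
So there are 3 ground terms available for substitution.
There are 2 variables to instantiate (w, y), each occurring in at least one literal, so different choices give different ground instances.
Number of ground instances = 3^2 = 9.

9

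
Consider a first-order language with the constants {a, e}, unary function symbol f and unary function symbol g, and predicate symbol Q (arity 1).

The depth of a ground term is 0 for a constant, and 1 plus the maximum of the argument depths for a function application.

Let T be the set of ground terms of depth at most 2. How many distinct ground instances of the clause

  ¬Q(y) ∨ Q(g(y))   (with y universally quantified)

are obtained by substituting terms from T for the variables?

Ground terms of depth ≤ 2:
  Let N_k = |{terms of depth ≤ k}|. Then N_0 = 2 and N_k = 2 + N_{k-1} + N_{k-1} for k ≥ 1 (one summand per function symbol, arity giving the exponent).
  N_0 = 2
  N_1 = 2 + 2 + 2 = 6
  N_2 = 2 + 6 + 6 = 14
So there are 14 ground terms available for substitution.
The body mentions the single quantified variable y; since ground terms form a free algebra, no two substitutions collapse to the same formula.
Number of ground instances = 14.

14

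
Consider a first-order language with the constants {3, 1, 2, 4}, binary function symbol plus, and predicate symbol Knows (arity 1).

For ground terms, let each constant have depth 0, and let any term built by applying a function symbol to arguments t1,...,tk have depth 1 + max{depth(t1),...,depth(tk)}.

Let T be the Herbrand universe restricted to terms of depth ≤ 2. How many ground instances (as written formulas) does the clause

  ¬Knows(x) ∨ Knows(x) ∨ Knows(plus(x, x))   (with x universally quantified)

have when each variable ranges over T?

Ground terms of depth ≤ 2:
  Count level by level. With function symbols plus/2, the terms of depth ≤ k are the 4 constants together with each function applied to depth-≤(k−1) tuples, so N_k = 4 + N_{k-1}^2.
  N_0 = 4
  N_1 = 4 + 4^2 = 20
  N_2 = 4 + 20^2 = 404
So there are 404 ground terms available for substitution.
The variable x ranges independently over the available ground terms, and distinct assignments produce distinct instances.
Number of ground instances = 404.

404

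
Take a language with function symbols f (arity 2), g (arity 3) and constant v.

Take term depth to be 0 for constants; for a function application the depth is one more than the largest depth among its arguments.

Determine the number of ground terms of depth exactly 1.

Count level by level. With function symbols f/2, g/3, the terms of depth ≤ k are the 1 constant together with each function applied to depth-≤(k−1) tuples, so N_k = 1 + N_{k-1}^2 + N_{k-1}^3.
N_0 = 1
N_1 = 1 + 1^2 + 1^3 = 3
Terms of depth exactly 1: N_1 − N_0 = 3 − 1 = 2.

2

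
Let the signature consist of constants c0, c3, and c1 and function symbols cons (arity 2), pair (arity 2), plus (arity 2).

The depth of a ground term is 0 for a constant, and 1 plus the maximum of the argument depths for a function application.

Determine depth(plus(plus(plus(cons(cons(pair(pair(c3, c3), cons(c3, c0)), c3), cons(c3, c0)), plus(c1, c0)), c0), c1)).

depth(pair(c3, c3)) = 1 + max(0, 0) = 1
depth(cons(c3, c0)) = 1 + max(0, 0) = 1
depth(pair(pair(c3, c3), cons(c3, c0))) = 1 + max(1, 1) = 2
depth(cons(pair(pair(c3, c3), cons(c3, c0)), c3)) = 1 + max(2, 0) = 3
depth(cons(cons(pair(pair(c3, c3), cons(c3, c0)), c3), cons(c3, c0))) = 1 + max(3, 1) = 4
depth(plus(c1, c0)) = 1 + max(0, 0) = 1
depth(plus(cons(cons(pair(pair(c3, c3), cons(c3, c0)), c3), cons(c3, c0)), plus(c1, c0))) = 1 + max(4, 1) = 5
depth(plus(plus(cons(cons(pair(pair(c3, c3), cons(c3, c0)), c3), cons(c3, c0)), plus(c1, c0)), c0)) = 1 + max(5, 0) = 6
depth(plus(plus(plus(cons(cons(pair(pair(c3, c3), cons(c3, c0)), c3), cons(c3, c0)), plus(c1, c0)), c0), c1)) = 1 + max(6, 0) = 7

7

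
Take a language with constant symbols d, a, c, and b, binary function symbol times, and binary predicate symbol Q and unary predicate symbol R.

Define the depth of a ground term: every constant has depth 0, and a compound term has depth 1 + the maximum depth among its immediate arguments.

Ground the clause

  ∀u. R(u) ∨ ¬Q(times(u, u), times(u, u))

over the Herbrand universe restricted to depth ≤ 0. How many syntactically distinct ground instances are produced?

4

Ground terms of depth ≤ 0:
  Let N_k = |{terms of depth ≤ k}|. Then N_0 = 4 and N_k = 4 + N_{k-1}^2 for k ≥ 1 (one summand per function symbol, arity giving the exponent).
  N_0 = 4
  Explicitly: d, a, c, b.
So there are 4 ground terms available for substitution.
The clause has 1 distinct variable (u), which appears in the body. In the free term algebra distinct substitutions yield syntactically distinct ground instances.
Number of ground instances = 4.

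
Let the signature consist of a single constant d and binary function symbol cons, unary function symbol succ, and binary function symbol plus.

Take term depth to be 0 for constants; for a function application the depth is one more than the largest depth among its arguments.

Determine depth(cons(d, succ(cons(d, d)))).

3

depth(cons(d, d)) = 1 + max(0, 0) = 1
depth(succ(cons(d, d))) = 1 + depth(cons(d, d)) = 1 + 1 = 2
depth(cons(d, succ(cons(d, d)))) = 1 + max(0, 2) = 3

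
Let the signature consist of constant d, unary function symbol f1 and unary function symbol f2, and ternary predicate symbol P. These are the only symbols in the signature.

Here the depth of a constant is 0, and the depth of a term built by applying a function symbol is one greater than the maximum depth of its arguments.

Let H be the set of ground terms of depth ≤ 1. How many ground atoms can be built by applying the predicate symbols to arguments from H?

First count ground terms of depth ≤ 1.
Count level by level. With function symbols f1/1, f2/1, the terms of depth ≤ k are the 1 constant together with each function applied to depth-≤(k−1) tuples, so N_k = 1 + N_{k-1} + N_{k-1}.
N_0 = 1
N_1 = 1 + 1 + 1 = 3
Explicitly: d, f1(d), f2(d).
So |H| = 3.
Ground atoms are formed by filling each argument slot of a predicate with a term from H, so an r-ary predicate gives |H|^r atoms:
  P: 3^3 = 27
Total ground atoms: 27.

27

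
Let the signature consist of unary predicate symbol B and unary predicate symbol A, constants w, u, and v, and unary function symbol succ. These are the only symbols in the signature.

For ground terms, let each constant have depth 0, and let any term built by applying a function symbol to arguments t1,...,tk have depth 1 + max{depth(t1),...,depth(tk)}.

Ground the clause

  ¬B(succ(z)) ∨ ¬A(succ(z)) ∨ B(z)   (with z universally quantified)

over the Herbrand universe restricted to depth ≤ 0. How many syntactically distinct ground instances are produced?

3

Ground terms of depth ≤ 0:
  Count level by level. With function symbols succ/1, the terms of depth ≤ k are the 3 constants together with each function applied to depth-≤(k−1) tuples, so N_k = 3 + N_{k-1}.
  N_0 = 3
So there are 3 ground terms available for substitution.
The body mentions the single quantified variable z; since ground terms form a free algebra, no two substitutions collapse to the same formula.
Number of ground instances = 3.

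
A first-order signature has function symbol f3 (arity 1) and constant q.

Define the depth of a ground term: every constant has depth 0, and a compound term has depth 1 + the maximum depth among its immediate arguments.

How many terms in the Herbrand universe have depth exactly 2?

Let N_k count ground terms of depth at most k. Each non-constant term of depth ≤ k is some function symbol applied to depth-≤(k−1) arguments, giving N_k = 1 + N_{k-1}.
N_0 = 1
N_1 = 1 + 1 = 2
N_2 = 1 + 2 = 3
Terms of depth exactly 2: N_2 − N_1 = 3 − 2 = 1.

1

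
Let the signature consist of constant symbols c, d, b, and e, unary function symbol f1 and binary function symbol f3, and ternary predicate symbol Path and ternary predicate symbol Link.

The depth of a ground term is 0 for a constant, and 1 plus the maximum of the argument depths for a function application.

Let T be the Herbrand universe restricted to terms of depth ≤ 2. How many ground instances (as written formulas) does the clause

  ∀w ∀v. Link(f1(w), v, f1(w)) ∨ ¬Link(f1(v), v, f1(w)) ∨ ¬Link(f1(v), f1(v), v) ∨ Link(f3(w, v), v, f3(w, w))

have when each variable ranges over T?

Ground terms of depth ≤ 2:
  Count level by level. With function symbols f1/1, f3/2, the terms of depth ≤ k are the 4 constants together with each function applied to depth-≤(k−1) tuples, so N_k = 4 + N_{k-1} + N_{k-1}^2.
  N_0 = 4
  N_1 = 4 + 4 + 4^2 = 24
  N_2 = 4 + 24 + 24^2 = 604
So there are 604 ground terms available for substitution.
The body mentions every one of the 2 quantified variables; since ground terms form a free algebra, no two substitutions collapse to the same formula.
Number of ground instances = 604^2 = 364816.

364816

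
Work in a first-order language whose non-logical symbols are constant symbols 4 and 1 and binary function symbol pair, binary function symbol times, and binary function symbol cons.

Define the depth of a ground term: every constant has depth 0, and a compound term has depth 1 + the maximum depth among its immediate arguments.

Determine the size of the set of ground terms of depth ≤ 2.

Let N_k count ground terms of depth at most k. Each non-constant term of depth ≤ k is some function symbol applied to depth-≤(k−1) arguments, giving N_k = 2 + N_{k-1}^2 + N_{k-1}^2 + N_{k-1}^2.
N_0 = 2
N_1 = 2 + 2^2 + 2^2 + 2^2 = 14
N_2 = 2 + 14^2 + 14^2 + 14^2 = 590

590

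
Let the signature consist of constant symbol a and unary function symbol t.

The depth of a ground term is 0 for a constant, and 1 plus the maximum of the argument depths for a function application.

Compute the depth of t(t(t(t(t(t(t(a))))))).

depth(t(a)) = 1 + depth(a) = 1 + 0 = 1
depth(t(t(a))) = 1 + depth(t(a)) = 1 + 1 = 2
depth(t(t(t(a)))) = 1 + depth(t(t(a))) = 1 + 2 = 3
depth(t(t(t(t(a))))) = 1 + depth(t(t(t(a)))) = 1 + 3 = 4
depth(t(t(t(t(t(a)))))) = 1 + depth(t(t(t(t(a))))) = 1 + 4 = 5
depth(t(t(t(t(t(t(a))))))) = 1 + depth(t(t(t(t(t(a)))))) = 1 + 5 = 6
depth(t(t(t(t(t(t(t(a)))))))) = 1 + depth(t(t(t(t(t(t(a))))))) = 1 + 6 = 7

7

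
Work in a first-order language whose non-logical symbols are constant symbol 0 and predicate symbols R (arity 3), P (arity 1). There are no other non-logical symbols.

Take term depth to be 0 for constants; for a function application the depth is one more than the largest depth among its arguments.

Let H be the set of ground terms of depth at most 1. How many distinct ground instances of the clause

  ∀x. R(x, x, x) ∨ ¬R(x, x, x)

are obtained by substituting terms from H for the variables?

1

Ground terms of depth ≤ 1:
  With no function symbols every ground term is a constant, so there is exactly 1 ground term at every depth bound.
  N_0 = 1
  N_1 = 1
So there is exactly 1 ground term available for substitution.
The body mentions the single quantified variable x; since ground terms form a free algebra, no two substitutions collapse to the same formula.
Number of ground instances = 1.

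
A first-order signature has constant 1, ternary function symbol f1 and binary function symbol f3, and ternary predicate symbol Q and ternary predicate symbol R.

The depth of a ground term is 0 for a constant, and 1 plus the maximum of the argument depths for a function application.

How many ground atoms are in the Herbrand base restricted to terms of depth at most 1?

First count ground terms of depth ≤ 1.
Write N_k for the number of ground terms of depth ≤ k. A term of depth ≤ k is either a constant or a function symbol applied to arguments of depth ≤ k−1, so N_k = 1 + N_{k-1}^3 + N_{k-1}^2.
N_0 = 1
N_1 = 1 + 1^3 + 1^2 = 3
So |H| = 3.
Each predicate of arity r yields |H|^r ground atoms (one per choice of an r-tuple from H):
  Q: 3^3 = 27;  R: 3^3 = 27
Total ground atoms: 27 + 27 = 54.

54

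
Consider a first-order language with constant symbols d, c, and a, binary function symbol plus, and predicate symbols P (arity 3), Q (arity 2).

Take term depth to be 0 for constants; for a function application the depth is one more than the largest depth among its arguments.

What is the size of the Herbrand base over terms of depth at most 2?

3198132

First count ground terms of depth ≤ 2.
Count level by level. With function symbols plus/2, the terms of depth ≤ k are the 3 constants together with each function applied to depth-≤(k−1) tuples, so N_k = 3 + N_{k-1}^2.
N_0 = 3
N_1 = 3 + 3^2 = 12
N_2 = 3 + 12^2 = 147
So |H| = 147.
For each predicate symbol, the number of ground atoms is |H| raised to its arity; summing:
  P: 147^3 = 3176523;  Q: 147^2 = 21609
Total ground atoms: 3176523 + 21609 = 3198132.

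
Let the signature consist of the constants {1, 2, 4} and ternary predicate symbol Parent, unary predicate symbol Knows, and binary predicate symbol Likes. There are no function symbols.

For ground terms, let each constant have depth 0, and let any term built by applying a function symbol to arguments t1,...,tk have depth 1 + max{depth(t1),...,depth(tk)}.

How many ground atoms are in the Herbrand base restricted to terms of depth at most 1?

First count ground terms of depth ≤ 1.
With no function symbols every ground term is a constant, so there are exactly 3 ground terms at every depth bound.
N_0 = 3
N_1 = 3
So |H| = 3.
Each predicate of arity r yields |H|^r ground atoms (one per choice of an r-tuple from H):
  Parent: 3^3 = 27;  Knows: 3;  Likes: 3^2 = 9
Total ground atoms: 27 + 3 + 9 = 39.

39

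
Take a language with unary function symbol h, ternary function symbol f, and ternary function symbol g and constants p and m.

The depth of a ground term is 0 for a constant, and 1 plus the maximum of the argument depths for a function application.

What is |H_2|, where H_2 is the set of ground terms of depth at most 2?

16022

Count level by level. With function symbols h/1, f/3, g/3, the terms of depth ≤ k are the 2 constants together with each function applied to depth-≤(k−1) tuples, so N_k = 2 + N_{k-1} + N_{k-1}^3 + N_{k-1}^3.
N_0 = 2
N_1 = 2 + 2 + 2^3 + 2^3 = 20
N_2 = 2 + 20 + 20^3 + 20^3 = 16022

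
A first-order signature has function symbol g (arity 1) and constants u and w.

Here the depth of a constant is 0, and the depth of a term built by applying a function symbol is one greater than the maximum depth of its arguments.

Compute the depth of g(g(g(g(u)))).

depth(g(u)) = 1 + depth(u) = 1 + 0 = 1
depth(g(g(u))) = 1 + depth(g(u)) = 1 + 1 = 2
depth(g(g(g(u)))) = 1 + depth(g(g(u))) = 1 + 2 = 3
depth(g(g(g(g(u))))) = 1 + depth(g(g(g(u)))) = 1 + 3 = 4

4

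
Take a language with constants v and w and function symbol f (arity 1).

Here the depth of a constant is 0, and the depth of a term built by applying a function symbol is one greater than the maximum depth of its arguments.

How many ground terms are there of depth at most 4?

Let N_k count ground terms of depth at most k. Each non-constant term of depth ≤ k is some function symbol applied to depth-≤(k−1) arguments, giving N_k = 2 + N_{k-1}.
N_0 = 2
N_1 = 2 + 2 = 4
N_2 = 2 + 4 = 6
N_3 = 2 + 6 = 8
N_4 = 2 + 8 = 10
Explicitly: v, w, f(v), f(w), f(f(v)), f(f(w)), f(f(f(v))), f(f(f(w))), f(f(f(f(v)))), f(f(f(f(w)))).

10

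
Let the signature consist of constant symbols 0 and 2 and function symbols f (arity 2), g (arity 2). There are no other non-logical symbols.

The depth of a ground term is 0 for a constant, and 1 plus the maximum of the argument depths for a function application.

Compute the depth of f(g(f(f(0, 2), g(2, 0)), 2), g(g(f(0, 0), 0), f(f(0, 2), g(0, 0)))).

depth(f(0, 2)) = 1 + max(0, 0) = 1
depth(g(2, 0)) = 1 + max(0, 0) = 1
depth(f(f(0, 2), g(2, 0))) = 1 + max(1, 1) = 2
depth(g(f(f(0, 2), g(2, 0)), 2)) = 1 + max(2, 0) = 3
depth(f(0, 0)) = 1 + max(0, 0) = 1
depth(g(f(0, 0), 0)) = 1 + max(1, 0) = 2
depth(g(0, 0)) = 1 + max(0, 0) = 1
depth(f(f(0, 2), g(0, 0))) = 1 + max(1, 1) = 2
depth(g(g(f(0, 0), 0), f(f(0, 2), g(0, 0)))) = 1 + max(2, 2) = 3
depth(f(g(f(f(0, 2), g(2, 0)), 2), g(g(f(0, 0), 0), f(f(0, 2), g(0, 0))))) = 1 + max(3, 3) = 4

4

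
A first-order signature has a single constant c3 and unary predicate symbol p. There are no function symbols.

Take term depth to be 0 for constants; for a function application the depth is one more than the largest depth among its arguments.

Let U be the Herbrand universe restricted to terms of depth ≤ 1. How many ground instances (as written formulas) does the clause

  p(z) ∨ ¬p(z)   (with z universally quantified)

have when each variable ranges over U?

1

Ground terms of depth ≤ 1:
  With no function symbols every ground term is a constant, so there is exactly 1 ground term at every depth bound.
  N_0 = 1
  N_1 = 1
  Explicitly: c3.
So there is exactly 1 ground term available for substitution.
The body mentions the single quantified variable z; since ground terms form a free algebra, no two substitutions collapse to the same formula.
Number of ground instances = 1.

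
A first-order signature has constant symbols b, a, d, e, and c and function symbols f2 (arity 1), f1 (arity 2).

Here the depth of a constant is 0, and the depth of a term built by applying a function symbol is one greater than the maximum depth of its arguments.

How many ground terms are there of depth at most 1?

Write N_k for the number of ground terms of depth ≤ k. A term of depth ≤ k is either a constant or a function symbol applied to arguments of depth ≤ k−1, so N_k = 5 + N_{k-1} + N_{k-1}^2.
N_0 = 5
N_1 = 5 + 5 + 5^2 = 35

35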